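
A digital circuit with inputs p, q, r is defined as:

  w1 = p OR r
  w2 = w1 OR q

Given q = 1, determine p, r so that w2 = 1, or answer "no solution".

w2 = w1 OR q must be 1, so at least one of w1, q is 1.
Check with q = 1 and p=1, r=1:
w1 = p OR r = 1 OR 1 = 1
w2 = w1 OR q = 1 OR 1 = 1
So w2 = 1.

p=1, r=1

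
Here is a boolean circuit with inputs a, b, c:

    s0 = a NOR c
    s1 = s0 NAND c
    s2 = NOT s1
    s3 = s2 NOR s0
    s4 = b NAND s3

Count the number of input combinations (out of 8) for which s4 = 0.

3

s4 = b NAND s3 must be 0, so both b = 1 and s3 = 1.
s3 = s2 NOR s0 must be 1, so both s2 = 0 and s0 = 0.
s2 = NOT s1 must be 0, so s1 = 1.
Enumerating the 8 input combinations, 3 give s4 = 0 and 5 give s4 = 1.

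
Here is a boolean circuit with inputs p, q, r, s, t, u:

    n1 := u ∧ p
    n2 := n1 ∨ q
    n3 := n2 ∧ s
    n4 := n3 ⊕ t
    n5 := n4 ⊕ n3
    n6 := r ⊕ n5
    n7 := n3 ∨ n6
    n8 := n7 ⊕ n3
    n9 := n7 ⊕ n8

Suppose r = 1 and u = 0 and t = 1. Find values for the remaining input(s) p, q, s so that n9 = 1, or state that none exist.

Check with r = 1 and u = 0 and t = 1 and p=0, q=1, s=1:
n1 = u ∧ p = 0 ∧ 0 = 0
n2 = n1 ∨ q = 0 ∨ 1 = 1
n3 = n2 ∧ s = 1 ∧ 1 = 1
n4 = n3 ⊕ t = 1 ⊕ 1 = 0
n5 = n4 ⊕ n3 = 0 ⊕ 1 = 1
n6 = r ⊕ n5 = 1 ⊕ 1 = 0
n7 = n3 ∨ n6 = 1 ∨ 0 = 1
n8 = n7 ⊕ n3 = 1 ⊕ 1 = 0
n9 = n7 ⊕ n8 = 1 ⊕ 0 = 1
So n9 = 1.

p=0 q=1 s=1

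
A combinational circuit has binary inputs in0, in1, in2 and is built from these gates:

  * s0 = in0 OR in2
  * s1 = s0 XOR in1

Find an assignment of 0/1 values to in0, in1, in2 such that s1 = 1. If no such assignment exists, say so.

in0=1, in1=0, in2=0

s1 = s0 XOR in1 must be 1, so s0 and in1 differ.
Check with in0=1, in1=0, in2=0:
s0 = in0 OR in2 = 1 OR 0 = 1
s1 = s0 XOR in1 = 1 XOR 0 = 1
So s1 = 1 as required.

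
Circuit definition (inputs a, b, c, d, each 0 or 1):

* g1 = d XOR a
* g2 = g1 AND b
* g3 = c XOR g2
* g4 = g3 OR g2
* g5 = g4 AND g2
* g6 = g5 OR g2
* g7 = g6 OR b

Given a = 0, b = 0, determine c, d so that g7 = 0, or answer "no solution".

g7 = g6 OR b must be 0, so both g6 = 0 and b = 0.
g6 = g5 OR g2 must be 0, so both g5 = 0 and g2 = 0.
Check with a = 0, b = 0 and c=1, d=0:
g1 = d XOR a = 0 XOR 0 = 0
g2 = g1 AND b = 0 AND 0 = 0
g3 = c XOR g2 = 1 XOR 0 = 1
g4 = g3 OR g2 = 1 OR 0 = 1
g5 = g4 AND g2 = 1 AND 0 = 0
g6 = g5 OR g2 = 0 OR 0 = 0
g7 = g6 OR b = 0 OR 0 = 0
So g7 = 0.

c=1, d=0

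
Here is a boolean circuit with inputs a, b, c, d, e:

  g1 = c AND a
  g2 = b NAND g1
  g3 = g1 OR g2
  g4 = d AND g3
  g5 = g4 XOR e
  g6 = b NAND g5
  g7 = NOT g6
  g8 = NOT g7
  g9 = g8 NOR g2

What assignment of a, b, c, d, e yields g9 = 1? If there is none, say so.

a=1, b=1, c=1, d=1, e=0

g9 = g8 NOR g2 must be 1, so both g8 = 0 and g2 = 0.
g8 = NOT g7 must be 0, so g7 = 1.
Check with a=1, b=1, c=1, d=1, e=0:
g1 = c AND a = 1 AND 1 = 1
g2 = b NAND g1 = 1 NAND 1 = 0
g3 = g1 OR g2 = 1 OR 0 = 1
g4 = d AND g3 = 1 AND 1 = 1
g5 = g4 XOR e = 1 XOR 0 = 1
g6 = b NAND g5 = 1 NAND 1 = 0
g7 = NOT g6 = NOT 0 = 1
g8 = NOT g7 = NOT 1 = 0
g9 = g8 NOR g2 = 0 NOR 0 = 1
So g9 = 1 as required.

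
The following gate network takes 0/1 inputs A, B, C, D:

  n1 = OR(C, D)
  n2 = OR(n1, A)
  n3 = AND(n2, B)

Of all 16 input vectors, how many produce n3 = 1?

n3 = AND(n2, B) must be 1, so both n2 = 1 and B = 1.
n2 = OR(n1, A) must be 1, so at least one of n1, A is 1.
Enumerating the 16 input combinations, 7 give n3 = 1 and 9 give n3 = 0.

7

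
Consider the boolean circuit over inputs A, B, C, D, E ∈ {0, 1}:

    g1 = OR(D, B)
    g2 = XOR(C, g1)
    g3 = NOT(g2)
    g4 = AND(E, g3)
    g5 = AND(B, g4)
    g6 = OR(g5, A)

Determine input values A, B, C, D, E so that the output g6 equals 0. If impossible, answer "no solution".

g6 = OR(g5, A) must be 0, so both g5 = 0 and A = 0.
g5 = AND(B, g4) must be 0, so at least one of B, g4 is 0.
Check with A=0, B=1, C=0, D=1, E=1:
g1 = OR(D, B) = OR(1, 1) = 1
g2 = XOR(C, g1) = XOR(0, 1) = 1
g3 = NOT(g2) = NOT 1 = 0
g4 = AND(E, g3) = AND(1, 0) = 0
g5 = AND(B, g4) = AND(1, 0) = 0
g6 = OR(g5, A) = OR(0, 0) = 0
So g6 = 0 as required.

A=0, B=1, C=0, D=1, E=1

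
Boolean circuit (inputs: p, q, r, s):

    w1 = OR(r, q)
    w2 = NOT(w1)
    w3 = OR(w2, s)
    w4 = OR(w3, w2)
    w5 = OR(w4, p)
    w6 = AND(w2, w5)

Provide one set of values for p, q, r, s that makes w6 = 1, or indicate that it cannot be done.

w6 = AND(w2, w5) must be 1, so both w2 = 1 and w5 = 1.
w2 = NOT(w1) must be 1, so w1 = 0.
Check with p=1, q=0, r=0, s=1:
w1 = OR(r, q) = OR(0, 0) = 0
w2 = NOT(w1) = NOT 0 = 1
w3 = OR(w2, s) = OR(1, 1) = 1
w4 = OR(w3, w2) = OR(1, 1) = 1
w5 = OR(w4, p) = OR(1, 1) = 1
w6 = AND(w2, w5) = AND(1, 1) = 1
So w6 = 1 as required.

p=1, q=0, r=0, s=1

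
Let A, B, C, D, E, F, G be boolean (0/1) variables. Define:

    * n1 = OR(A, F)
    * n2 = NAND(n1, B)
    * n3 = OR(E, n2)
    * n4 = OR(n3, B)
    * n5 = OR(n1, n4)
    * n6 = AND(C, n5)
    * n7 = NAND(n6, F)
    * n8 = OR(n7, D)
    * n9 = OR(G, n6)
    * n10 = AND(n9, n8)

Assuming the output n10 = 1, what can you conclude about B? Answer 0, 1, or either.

Both values of B occur among assignments with n10 = 1:
  B=0: A=0, B=0, C=0, D=0, E=0, F=0, G=1
  B=1: A=0, B=1, C=0, D=0, E=0, F=0, G=1

either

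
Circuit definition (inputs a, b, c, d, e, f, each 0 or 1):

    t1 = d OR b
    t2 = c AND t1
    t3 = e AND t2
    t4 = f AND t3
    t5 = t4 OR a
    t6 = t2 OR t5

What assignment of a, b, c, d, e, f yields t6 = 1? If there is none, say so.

a=1, b=1, c=1, d=0, e=0, f=0

t6 = t2 OR t5 must be 1, so at least one of t2, t5 is 1.
Check with a=1, b=1, c=1, d=0, e=0, f=0:
t1 = d OR b = 0 OR 1 = 1
t2 = c AND t1 = 1 AND 1 = 1
t3 = e AND t2 = 0 AND 1 = 0
t4 = f AND t3 = 0 AND 0 = 0
t5 = t4 OR a = 0 OR 1 = 1
t6 = t2 OR t5 = 1 OR 1 = 1
So t6 = 1 as required.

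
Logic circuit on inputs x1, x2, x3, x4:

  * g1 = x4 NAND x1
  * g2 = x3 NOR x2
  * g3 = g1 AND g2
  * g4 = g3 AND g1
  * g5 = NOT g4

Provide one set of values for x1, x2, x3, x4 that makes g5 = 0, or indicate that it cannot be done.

g5 = NOT g4 must be 0, so g4 = 1.
Check with x1=0 x2=0 x3=0 x4=1:
g1 = x4 NAND x1 = 1 NAND 0 = 1
g2 = x3 NOR x2 = 0 NOR 0 = 1
g3 = g1 AND g2 = 1 AND 1 = 1
g4 = g3 AND g1 = 1 AND 1 = 1
g5 = NOT g4 = NOT 1 = 0
So g5 = 0 as required.

x1=0 x2=0 x3=0 x4=1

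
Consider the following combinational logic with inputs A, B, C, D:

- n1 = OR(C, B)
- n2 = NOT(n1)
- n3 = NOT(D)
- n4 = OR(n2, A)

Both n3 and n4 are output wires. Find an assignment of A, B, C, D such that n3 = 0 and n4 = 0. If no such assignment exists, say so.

Check with A=0 B=1 C=0 D=1:
n1 = OR(C, B) = OR(0, 1) = 1
n2 = NOT(n1) = NOT 1 = 0
n3 = NOT(D) = NOT 1 = 0
n4 = OR(n2, A) = OR(0, 0) = 0
So n3 = 0 and n4 = 0.

A=0 B=1 C=0 D=1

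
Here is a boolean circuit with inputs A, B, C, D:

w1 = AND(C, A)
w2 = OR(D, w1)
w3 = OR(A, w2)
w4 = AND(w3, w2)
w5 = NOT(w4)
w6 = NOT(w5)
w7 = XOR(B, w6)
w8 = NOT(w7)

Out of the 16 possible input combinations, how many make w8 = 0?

w8 = NOT(w7) must be 0, so w7 = 1.
w7 = XOR(B, w6) must be 1, so B and w6 differ.
Enumerating the 16 input combinations, 8 give w8 = 0 and 8 give w8 = 1.

8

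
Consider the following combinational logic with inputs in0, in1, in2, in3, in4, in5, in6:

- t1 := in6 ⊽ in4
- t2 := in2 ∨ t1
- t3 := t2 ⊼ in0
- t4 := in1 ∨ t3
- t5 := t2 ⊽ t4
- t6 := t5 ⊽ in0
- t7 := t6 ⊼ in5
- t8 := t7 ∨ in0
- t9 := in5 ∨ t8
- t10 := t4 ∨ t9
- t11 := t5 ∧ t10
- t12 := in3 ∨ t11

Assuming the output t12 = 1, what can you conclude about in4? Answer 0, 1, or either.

either

Both values of in4 occur among assignments with t12 = 1:
  in4=0: in0=0, in1=0, in2=0, in3=1, in4=0, in5=0, in6=0
  in4=1: in0=0, in1=0, in2=0, in3=1, in4=1, in5=0, in6=0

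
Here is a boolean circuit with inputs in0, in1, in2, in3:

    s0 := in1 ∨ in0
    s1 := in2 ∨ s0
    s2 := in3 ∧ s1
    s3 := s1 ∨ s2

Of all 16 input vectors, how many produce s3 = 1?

14

s3 = s1 ∨ s2 must be 1, so at least one of s1, s2 is 1.
Enumerating the 16 input combinations, 14 give s3 = 1 and 2 give s3 = 0.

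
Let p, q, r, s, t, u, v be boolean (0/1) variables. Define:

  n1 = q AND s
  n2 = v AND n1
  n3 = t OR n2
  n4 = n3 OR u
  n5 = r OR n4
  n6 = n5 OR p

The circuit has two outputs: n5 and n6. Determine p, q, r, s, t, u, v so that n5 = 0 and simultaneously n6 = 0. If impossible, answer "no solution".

p=0, q=1, r=0, s=0, t=0, u=0, v=0

Check with p=0, q=1, r=0, s=0, t=0, u=0, v=0:
n1 = q AND s = 1 AND 0 = 0
n2 = v AND n1 = 0 AND 0 = 0
n3 = t OR n2 = 0 OR 0 = 0
n4 = n3 OR u = 0 OR 0 = 0
n5 = r OR n4 = 0 OR 0 = 0
n6 = n5 OR p = 0 OR 0 = 0
So n5 = 0 and n6 = 0.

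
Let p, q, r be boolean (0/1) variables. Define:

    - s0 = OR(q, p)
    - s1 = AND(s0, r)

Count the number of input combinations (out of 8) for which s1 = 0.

5

s1 = AND(s0, r) must be 0, so at least one of s0, r is 0.
Satisfying assignments:
  p=0, q=0, r=0
  p=0, q=0, r=1
  p=0, q=1, r=0
  p=1, q=0, r=0
  p=1, q=1, r=0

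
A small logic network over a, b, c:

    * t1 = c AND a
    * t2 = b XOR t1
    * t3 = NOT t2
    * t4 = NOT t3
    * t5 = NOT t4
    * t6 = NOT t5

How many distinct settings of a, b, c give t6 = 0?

t6 = NOT t5 must be 0, so t5 = 1.
Enumerating the 8 input combinations, 4 give t6 = 0 and 4 give t6 = 1.

4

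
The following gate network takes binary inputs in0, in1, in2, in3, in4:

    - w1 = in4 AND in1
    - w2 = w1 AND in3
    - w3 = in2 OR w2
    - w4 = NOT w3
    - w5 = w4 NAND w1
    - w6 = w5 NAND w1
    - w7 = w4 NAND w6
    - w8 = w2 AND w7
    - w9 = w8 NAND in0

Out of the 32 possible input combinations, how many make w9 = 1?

30

w9 = w8 NAND in0 must be 1, so at least one of w8, in0 is 0.
Enumerating the 32 input combinations, 30 give w9 = 1 and 2 give w9 = 0.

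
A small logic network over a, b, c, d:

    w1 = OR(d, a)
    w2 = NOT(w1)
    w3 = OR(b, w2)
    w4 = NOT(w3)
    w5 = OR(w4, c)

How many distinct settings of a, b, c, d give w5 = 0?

w5 = OR(w4, c) must be 0, so both w4 = 0 and c = 0.
Enumerating the 16 input combinations, 5 give w5 = 0 and 11 give w5 = 1.

5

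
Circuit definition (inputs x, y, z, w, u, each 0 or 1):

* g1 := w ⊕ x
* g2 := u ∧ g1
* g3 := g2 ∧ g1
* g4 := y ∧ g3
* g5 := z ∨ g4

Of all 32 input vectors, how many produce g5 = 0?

14

g5 = z ∨ g4 must be 0, so both z = 0 and g4 = 0.
g4 = y ∧ g3 must be 0, so at least one of y, g3 is 0.
Enumerating the 32 input combinations, 14 give g5 = 0 and 18 give g5 = 1.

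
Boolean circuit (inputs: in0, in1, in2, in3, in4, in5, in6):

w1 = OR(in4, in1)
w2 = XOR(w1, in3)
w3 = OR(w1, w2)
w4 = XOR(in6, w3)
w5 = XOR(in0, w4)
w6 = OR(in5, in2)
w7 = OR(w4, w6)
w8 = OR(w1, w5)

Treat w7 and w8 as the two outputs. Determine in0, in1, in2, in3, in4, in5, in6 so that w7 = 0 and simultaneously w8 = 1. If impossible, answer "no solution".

in0=0 in1=1 in2=0 in3=1 in4=0 in5=0 in6=1

Check with in0=0 in1=1 in2=0 in3=1 in4=0 in5=0 in6=1:
w1 = OR(in4, in1) = OR(0, 1) = 1
w2 = XOR(w1, in3) = XOR(1, 1) = 0
w3 = OR(w1, w2) = OR(1, 0) = 1
w4 = XOR(in6, w3) = XOR(1, 1) = 0
w5 = XOR(in0, w4) = XOR(0, 0) = 0
w6 = OR(in5, in2) = OR(0, 0) = 0
w7 = OR(w4, w6) = OR(0, 0) = 0
w8 = OR(w1, w5) = OR(1, 0) = 1
So w7 = 0 and w8 = 1.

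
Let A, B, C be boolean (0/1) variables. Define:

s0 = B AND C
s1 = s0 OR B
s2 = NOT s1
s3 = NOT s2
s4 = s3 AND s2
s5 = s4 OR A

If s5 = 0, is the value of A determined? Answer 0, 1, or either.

0

s5 = s4 OR A must be 0, so both s4 = 0 and A = 0.
Every assignment with s5 = 0 has A = 0; there are 4 such assignment(s).
  A=0, B=0, C=0
  A=0, B=0, C=1
  A=0, B=1, C=0
  A=0, B=1, C=1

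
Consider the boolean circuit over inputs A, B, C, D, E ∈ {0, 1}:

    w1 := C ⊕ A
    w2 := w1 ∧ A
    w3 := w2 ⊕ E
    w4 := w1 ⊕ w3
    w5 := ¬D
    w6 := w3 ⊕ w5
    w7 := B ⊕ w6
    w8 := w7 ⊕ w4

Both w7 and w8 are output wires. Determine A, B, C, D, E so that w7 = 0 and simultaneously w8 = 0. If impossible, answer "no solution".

A=0, B=0, C=1, D=0, E=1

Check with A=0, B=0, C=1, D=0, E=1:
w1 = C ⊕ A = 1 ⊕ 0 = 1
w2 = w1 ∧ A = 1 ∧ 0 = 0
w3 = w2 ⊕ E = 0 ⊕ 1 = 1
w4 = w1 ⊕ w3 = 1 ⊕ 1 = 0
w5 = ¬D = ¬0 = 1
w6 = w3 ⊕ w5 = 1 ⊕ 1 = 0
w7 = B ⊕ w6 = 0 ⊕ 0 = 0
w8 = w7 ⊕ w4 = 0 ⊕ 0 = 0
So w7 = 0 and w8 = 0.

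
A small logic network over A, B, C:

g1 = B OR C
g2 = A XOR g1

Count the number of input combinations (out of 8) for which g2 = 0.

4

g2 = A XOR g1 must be 0, so A and g1 are equal.
Satisfying assignments:
  A=0, B=0, C=0
  A=1, B=0, C=1
  A=1, B=1, C=0
  A=1, B=1, C=1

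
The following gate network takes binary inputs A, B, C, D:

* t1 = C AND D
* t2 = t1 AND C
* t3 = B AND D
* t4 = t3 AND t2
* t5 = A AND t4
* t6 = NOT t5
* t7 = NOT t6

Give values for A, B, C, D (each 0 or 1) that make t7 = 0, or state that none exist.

t7 = NOT t6 must be 0, so t6 = 1.
t6 = NOT t5 must be 1, so t5 = 0.
t5 = A AND t4 must be 0, so at least one of A, t4 is 0.
Check with A=0, B=1, C=1, D=0:
t1 = C AND D = 1 AND 0 = 0
t2 = t1 AND C = 0 AND 1 = 0
t3 = B AND D = 1 AND 0 = 0
t4 = t3 AND t2 = 0 AND 0 = 0
t5 = A AND t4 = 0 AND 0 = 0
t6 = NOT t5 = NOT 0 = 1
t7 = NOT t6 = NOT 1 = 0
So t7 = 0 as required.

A=0, B=1, C=1, D=0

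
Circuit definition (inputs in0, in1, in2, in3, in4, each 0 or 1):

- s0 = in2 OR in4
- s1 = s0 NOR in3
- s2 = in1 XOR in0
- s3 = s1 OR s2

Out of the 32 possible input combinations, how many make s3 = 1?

18

s3 = s1 OR s2 must be 1, so at least one of s1, s2 is 1.
Enumerating the 32 input combinations, 18 give s3 = 1 and 14 give s3 = 0.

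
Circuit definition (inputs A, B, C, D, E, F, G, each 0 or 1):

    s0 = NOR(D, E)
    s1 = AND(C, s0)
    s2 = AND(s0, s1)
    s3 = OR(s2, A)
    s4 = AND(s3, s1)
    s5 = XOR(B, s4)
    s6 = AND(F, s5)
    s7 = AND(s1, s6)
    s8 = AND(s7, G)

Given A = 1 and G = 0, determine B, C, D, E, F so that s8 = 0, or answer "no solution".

B=1 C=1 D=1 E=1 F=0

Check with A = 1 and G = 0 and B=1, C=1, D=1, E=1, F=0:
s0 = NOR(D, E) = NOR(1, 1) = 0
s1 = AND(C, s0) = AND(1, 0) = 0
s2 = AND(s0, s1) = AND(0, 0) = 0
s3 = OR(s2, A) = OR(0, 1) = 1
s4 = AND(s3, s1) = AND(1, 0) = 0
s5 = XOR(B, s4) = XOR(1, 0) = 1
s6 = AND(F, s5) = AND(0, 1) = 0
s7 = AND(s1, s6) = AND(0, 0) = 0
s8 = AND(s7, G) = AND(0, 0) = 0
So s8 = 0.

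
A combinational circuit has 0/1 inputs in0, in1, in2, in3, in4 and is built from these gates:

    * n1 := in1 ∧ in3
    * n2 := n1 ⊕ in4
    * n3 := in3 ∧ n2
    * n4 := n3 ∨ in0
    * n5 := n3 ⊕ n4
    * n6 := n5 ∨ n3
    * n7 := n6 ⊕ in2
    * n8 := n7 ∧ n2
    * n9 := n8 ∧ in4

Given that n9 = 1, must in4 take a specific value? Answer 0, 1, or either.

n9 = n8 ∧ in4 must be 1, so both n8 = 1 and in4 = 1.
n8 = n7 ∧ n2 must be 1, so both n7 = 1 and n2 = 1.
n7 = n6 ⊕ in2 must be 1, so n6 and in2 differ.
Every assignment with n9 = 1 has in4 = 1; there are 6 such assignment(s).

1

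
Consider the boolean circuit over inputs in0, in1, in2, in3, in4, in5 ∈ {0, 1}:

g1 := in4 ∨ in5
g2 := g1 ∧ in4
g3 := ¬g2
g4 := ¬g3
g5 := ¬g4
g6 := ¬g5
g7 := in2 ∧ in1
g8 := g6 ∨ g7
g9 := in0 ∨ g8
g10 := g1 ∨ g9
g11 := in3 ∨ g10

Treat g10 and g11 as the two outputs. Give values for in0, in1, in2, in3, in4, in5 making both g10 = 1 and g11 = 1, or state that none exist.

in0=1 in1=0 in2=0 in3=0 in4=1 in5=1

Check with in0=1 in1=0 in2=0 in3=0 in4=1 in5=1:
g1 = in4 ∨ in5 = 1 ∨ 1 = 1
g2 = g1 ∧ in4 = 1 ∧ 1 = 1
g3 = ¬g2 = ¬1 = 0
g4 = ¬g3 = ¬0 = 1
g5 = ¬g4 = ¬1 = 0
g6 = ¬g5 = ¬0 = 1
g7 = in2 ∧ in1 = 0 ∧ 0 = 0
g8 = g6 ∨ g7 = 1 ∨ 0 = 1
g9 = in0 ∨ g8 = 1 ∨ 1 = 1
g10 = g1 ∨ g9 = 1 ∨ 1 = 1
g11 = in3 ∨ g10 = 0 ∨ 1 = 1
So g10 = 1 and g11 = 1.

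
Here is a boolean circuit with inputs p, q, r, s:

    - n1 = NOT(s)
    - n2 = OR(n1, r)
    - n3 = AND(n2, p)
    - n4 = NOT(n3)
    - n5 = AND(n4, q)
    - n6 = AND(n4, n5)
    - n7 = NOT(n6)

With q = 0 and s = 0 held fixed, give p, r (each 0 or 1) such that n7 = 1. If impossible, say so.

p=1, r=0

n7 = NOT(n6) must be 1, so n6 = 0.
Check with q = 0 and s = 0 and p=1, r=0:
n1 = NOT(s) = NOT 0 = 1
n2 = OR(n1, r) = OR(1, 0) = 1
n3 = AND(n2, p) = AND(1, 1) = 1
n4 = NOT(n3) = NOT 1 = 0
n5 = AND(n4, q) = AND(0, 0) = 0
n6 = AND(n4, n5) = AND(0, 0) = 0
n7 = NOT(n6) = NOT 0 = 1
So n7 = 1.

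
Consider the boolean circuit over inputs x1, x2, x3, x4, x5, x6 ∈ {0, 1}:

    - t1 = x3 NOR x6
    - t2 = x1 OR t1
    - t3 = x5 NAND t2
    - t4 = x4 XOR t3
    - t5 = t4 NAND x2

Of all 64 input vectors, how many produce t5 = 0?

t5 = t4 NAND x2 must be 0, so both t4 = 1 and x2 = 1.
Enumerating the 64 input combinations, 16 give t5 = 0 and 48 give t5 = 1.

16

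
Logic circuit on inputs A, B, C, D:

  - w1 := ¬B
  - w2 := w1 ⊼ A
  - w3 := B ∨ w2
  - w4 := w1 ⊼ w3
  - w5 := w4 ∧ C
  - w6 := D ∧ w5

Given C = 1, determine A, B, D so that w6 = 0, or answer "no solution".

w6 = D ∧ w5 must be 0, so at least one of D, w5 is 0.
Check with C = 1 and A=0, B=1, D=0:
w1 = ¬B = ¬1 = 0
w2 = w1 ⊼ A = 0 ⊼ 0 = 1
w3 = B ∨ w2 = 1 ∨ 1 = 1
w4 = w1 ⊼ w3 = 0 ⊼ 1 = 1
w5 = w4 ∧ C = 1 ∧ 1 = 1
w6 = D ∧ w5 = 0 ∧ 1 = 0
So w6 = 0.

A=0 B=1 D=0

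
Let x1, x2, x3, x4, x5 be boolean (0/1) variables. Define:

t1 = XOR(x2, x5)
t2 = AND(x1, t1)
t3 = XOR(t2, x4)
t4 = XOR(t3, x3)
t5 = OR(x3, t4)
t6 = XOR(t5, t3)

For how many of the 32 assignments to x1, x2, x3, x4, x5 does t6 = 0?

24

t6 = XOR(t5, t3) must be 0, so t5 and t3 are equal.
Enumerating the 32 input combinations, 24 give t6 = 0 and 8 give t6 = 1.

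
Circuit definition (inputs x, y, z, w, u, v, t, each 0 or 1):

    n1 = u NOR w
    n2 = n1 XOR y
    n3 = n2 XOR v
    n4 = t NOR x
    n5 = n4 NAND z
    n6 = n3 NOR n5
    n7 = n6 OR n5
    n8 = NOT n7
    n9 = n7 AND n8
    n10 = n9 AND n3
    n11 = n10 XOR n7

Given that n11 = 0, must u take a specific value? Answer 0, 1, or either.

either

Both values of u occur among assignments with n11 = 0:
  u=0: x=0, y=0, z=1, w=0, u=0, v=0, t=0
  u=1: x=0, y=0, z=1, w=0, u=1, v=1, t=0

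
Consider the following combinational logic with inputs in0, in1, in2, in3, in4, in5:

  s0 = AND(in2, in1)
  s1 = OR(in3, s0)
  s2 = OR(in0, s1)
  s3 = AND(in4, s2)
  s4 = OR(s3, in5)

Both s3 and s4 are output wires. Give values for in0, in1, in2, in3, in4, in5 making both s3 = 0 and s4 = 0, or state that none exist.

Check with in0=1 in1=0 in2=1 in3=1 in4=0 in5=0:
s0 = AND(in2, in1) = AND(1, 0) = 0
s1 = OR(in3, s0) = OR(1, 0) = 1
s2 = OR(in0, s1) = OR(1, 1) = 1
s3 = AND(in4, s2) = AND(0, 1) = 0
s4 = OR(s3, in5) = OR(0, 0) = 0
So s3 = 0 and s4 = 0.

in0=1 in1=0 in2=1 in3=1 in4=0 in5=0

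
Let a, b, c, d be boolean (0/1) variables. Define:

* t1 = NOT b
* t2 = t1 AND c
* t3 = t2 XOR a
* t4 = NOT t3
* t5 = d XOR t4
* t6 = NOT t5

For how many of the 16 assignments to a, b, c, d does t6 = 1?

8

t6 = NOT t5 must be 1, so t5 = 0.
Enumerating the 16 input combinations, 8 give t6 = 1 and 8 give t6 = 0.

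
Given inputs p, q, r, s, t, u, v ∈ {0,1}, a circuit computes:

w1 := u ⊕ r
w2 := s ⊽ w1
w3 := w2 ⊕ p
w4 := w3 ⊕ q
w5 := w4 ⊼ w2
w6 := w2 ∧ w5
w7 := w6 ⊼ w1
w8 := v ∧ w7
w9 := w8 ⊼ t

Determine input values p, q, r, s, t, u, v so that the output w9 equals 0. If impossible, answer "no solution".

Check with p=1, q=0, r=0, s=0, t=1, u=1, v=1:
w1 = u ⊕ r = 1 ⊕ 0 = 1
w2 = s ⊽ w1 = 0 ⊽ 1 = 0
w3 = w2 ⊕ p = 0 ⊕ 1 = 1
w4 = w3 ⊕ q = 1 ⊕ 0 = 1
w5 = w4 ⊼ w2 = 1 ⊼ 0 = 1
w6 = w2 ∧ w5 = 0 ∧ 1 = 0
w7 = w6 ⊼ w1 = 0 ⊼ 1 = 1
w8 = v ∧ w7 = 1 ∧ 1 = 1
w9 = w8 ⊼ t = 1 ⊼ 1 = 0
So w9 = 0 as required.

p=1, q=0, r=0, s=0, t=1, u=1, v=1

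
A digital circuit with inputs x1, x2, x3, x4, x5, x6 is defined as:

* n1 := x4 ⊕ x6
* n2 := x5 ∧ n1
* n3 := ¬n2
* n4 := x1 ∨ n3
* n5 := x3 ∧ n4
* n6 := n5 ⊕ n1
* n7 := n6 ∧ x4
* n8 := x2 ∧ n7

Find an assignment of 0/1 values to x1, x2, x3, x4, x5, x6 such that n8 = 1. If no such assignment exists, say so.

n8 = x2 ∧ n7 must be 1, so both x2 = 1 and n7 = 1.
Check with x1=0 x2=1 x3=1 x4=1 x5=1 x6=0:
n1 = x4 ⊕ x6 = 1 ⊕ 0 = 1
n2 = x5 ∧ n1 = 1 ∧ 1 = 1
n3 = ¬n2 = ¬1 = 0
n4 = x1 ∨ n3 = 0 ∨ 0 = 0
n5 = x3 ∧ n4 = 1 ∧ 0 = 0
n6 = n5 ⊕ n1 = 0 ⊕ 1 = 1
n7 = n6 ∧ x4 = 1 ∧ 1 = 1
n8 = x2 ∧ n7 = 1 ∧ 1 = 1
So n8 = 1 as required.

x1=0 x2=1 x3=1 x4=1 x5=1 x6=0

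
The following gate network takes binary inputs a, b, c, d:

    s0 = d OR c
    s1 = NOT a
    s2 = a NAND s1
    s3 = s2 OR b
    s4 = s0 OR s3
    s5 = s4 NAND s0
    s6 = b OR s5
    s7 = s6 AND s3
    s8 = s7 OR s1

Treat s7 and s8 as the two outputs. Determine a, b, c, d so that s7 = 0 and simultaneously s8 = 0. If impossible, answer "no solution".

a=1, b=0, c=1, d=1

Check with a=1, b=0, c=1, d=1:
s0 = d OR c = 1 OR 1 = 1
s1 = NOT a = NOT 1 = 0
s2 = a NAND s1 = 1 NAND 0 = 1
s3 = s2 OR b = 1 OR 0 = 1
s4 = s0 OR s3 = 1 OR 1 = 1
s5 = s4 NAND s0 = 1 NAND 1 = 0
s6 = b OR s5 = 0 OR 0 = 0
s7 = s6 AND s3 = 0 AND 1 = 0
s8 = s7 OR s1 = 0 OR 0 = 0
So s7 = 0 and s8 = 0.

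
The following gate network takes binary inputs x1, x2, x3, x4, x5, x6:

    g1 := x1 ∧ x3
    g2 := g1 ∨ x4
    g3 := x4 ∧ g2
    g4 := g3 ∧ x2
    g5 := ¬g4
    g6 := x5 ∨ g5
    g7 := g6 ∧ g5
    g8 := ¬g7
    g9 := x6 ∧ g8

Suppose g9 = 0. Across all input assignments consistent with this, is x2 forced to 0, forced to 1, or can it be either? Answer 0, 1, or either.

Both values of x2 occur among assignments with g9 = 0:
  x2=0: x1=0, x2=0, x3=0, x4=0, x5=0, x6=0
  x2=1: x1=0, x2=1, x3=0, x4=0, x5=0, x6=0

either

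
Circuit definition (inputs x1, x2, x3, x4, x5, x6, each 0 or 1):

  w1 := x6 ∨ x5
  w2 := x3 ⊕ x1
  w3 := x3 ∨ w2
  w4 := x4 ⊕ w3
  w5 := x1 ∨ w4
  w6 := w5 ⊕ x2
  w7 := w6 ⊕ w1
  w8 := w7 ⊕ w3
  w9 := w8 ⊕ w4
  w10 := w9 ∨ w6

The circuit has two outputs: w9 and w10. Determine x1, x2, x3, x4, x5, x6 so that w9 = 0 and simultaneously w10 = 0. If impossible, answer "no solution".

Check with x1=0, x2=0, x3=1, x4=1, x5=1, x6=1:
w1 = x6 ∨ x5 = 1 ∨ 1 = 1
w2 = x3 ⊕ x1 = 1 ⊕ 0 = 1
w3 = x3 ∨ w2 = 1 ∨ 1 = 1
w4 = x4 ⊕ w3 = 1 ⊕ 1 = 0
w5 = x1 ∨ w4 = 0 ∨ 0 = 0
w6 = w5 ⊕ x2 = 0 ⊕ 0 = 0
w7 = w6 ⊕ w1 = 0 ⊕ 1 = 1
w8 = w7 ⊕ w3 = 1 ⊕ 1 = 0
w9 = w8 ⊕ w4 = 0 ⊕ 0 = 0
w10 = w9 ∨ w6 = 0 ∨ 0 = 0
So w9 = 0 and w10 = 0.

x1=0, x2=0, x3=1, x4=1, x5=1, x6=1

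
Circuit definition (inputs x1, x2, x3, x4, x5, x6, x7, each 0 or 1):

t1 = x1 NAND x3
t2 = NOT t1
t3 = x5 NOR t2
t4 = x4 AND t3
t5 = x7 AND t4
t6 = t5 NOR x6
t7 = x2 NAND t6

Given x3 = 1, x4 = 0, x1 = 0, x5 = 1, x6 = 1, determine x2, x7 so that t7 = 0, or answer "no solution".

With x3 = 1, x4 = 0, x1 = 0, x5 = 1, x6 = 1 fixed, none of the 4 settings of x2, x7 give t7 = 0.
For example, with x2=0, x7=1:
t1 = x1 NAND x3 = 0 NAND 1 = 1
t2 = NOT t1 = NOT 1 = 0
t3 = x5 NOR t2 = 1 NOR 0 = 0
t4 = x4 AND t3 = 0 AND 0 = 0
t5 = x7 AND t4 = 1 AND 0 = 0
t6 = t5 NOR x6 = 0 NOR 1 = 0
t7 = x2 NAND t6 = 0 NAND 0 = 1
giving t7 = 1 ≠ 0.

no solution exists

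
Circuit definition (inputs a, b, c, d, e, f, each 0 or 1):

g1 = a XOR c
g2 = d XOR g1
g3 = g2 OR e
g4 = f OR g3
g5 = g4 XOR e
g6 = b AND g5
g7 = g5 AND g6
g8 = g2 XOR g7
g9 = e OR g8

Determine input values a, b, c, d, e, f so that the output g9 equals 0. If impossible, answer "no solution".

a=0 b=1 c=1 d=0 e=0 f=0

g9 = e OR g8 must be 0, so both e = 0 and g8 = 0.
Check with a=0 b=1 c=1 d=0 e=0 f=0:
g1 = a XOR c = 0 XOR 1 = 1
g2 = d XOR g1 = 0 XOR 1 = 1
g3 = g2 OR e = 1 OR 0 = 1
g4 = f OR g3 = 0 OR 1 = 1
g5 = g4 XOR e = 1 XOR 0 = 1
g6 = b AND g5 = 1 AND 1 = 1
g7 = g5 AND g6 = 1 AND 1 = 1
g8 = g2 XOR g7 = 1 XOR 1 = 0
g9 = e OR g8 = 0 OR 0 = 0
So g9 = 0 as required.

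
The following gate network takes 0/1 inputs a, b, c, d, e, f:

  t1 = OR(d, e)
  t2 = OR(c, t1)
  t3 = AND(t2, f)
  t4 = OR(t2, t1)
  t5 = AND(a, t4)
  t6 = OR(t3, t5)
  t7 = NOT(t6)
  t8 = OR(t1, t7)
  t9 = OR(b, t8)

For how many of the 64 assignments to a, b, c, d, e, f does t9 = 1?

61

t9 = OR(b, t8) must be 1, so at least one of b, t8 is 1.
Enumerating the 64 input combinations, 61 give t9 = 1 and 3 give t9 = 0.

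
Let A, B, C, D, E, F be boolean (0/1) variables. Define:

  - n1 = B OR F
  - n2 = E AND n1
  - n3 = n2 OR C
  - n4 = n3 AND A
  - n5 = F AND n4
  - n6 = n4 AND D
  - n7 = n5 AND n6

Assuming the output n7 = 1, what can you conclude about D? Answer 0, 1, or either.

n7 = n5 AND n6 must be 1, so both n5 = 1 and n6 = 1.
n5 = F AND n4 must be 1, so both F = 1 and n4 = 1.
Every assignment with n7 = 1 has D = 1; there are 6 such assignment(s).

1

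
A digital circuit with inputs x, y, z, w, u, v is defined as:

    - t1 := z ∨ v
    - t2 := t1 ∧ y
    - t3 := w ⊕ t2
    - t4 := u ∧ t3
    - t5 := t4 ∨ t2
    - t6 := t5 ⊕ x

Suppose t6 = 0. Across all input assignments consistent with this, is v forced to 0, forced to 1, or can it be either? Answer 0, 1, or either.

either

Both values of v occur among assignments with t6 = 0:
  v=0: x=0, y=0, z=0, w=0, u=0, v=0
  v=1: x=0, y=0, z=0, w=0, u=0, v=1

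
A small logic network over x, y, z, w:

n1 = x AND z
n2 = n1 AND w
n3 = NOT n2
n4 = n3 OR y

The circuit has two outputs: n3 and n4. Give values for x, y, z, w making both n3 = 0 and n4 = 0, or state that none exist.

Check with x=1, y=0, z=1, w=1:
n1 = x AND z = 1 AND 1 = 1
n2 = n1 AND w = 1 AND 1 = 1
n3 = NOT n2 = NOT 1 = 0
n4 = n3 OR y = 0 OR 0 = 0
So n3 = 0 and n4 = 0.

x=1, y=0, z=1, w=1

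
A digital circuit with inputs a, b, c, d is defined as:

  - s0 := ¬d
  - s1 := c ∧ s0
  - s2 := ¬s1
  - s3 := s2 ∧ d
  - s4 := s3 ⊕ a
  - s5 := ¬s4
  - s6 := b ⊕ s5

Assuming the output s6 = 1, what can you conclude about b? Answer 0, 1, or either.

Both values of b occur among assignments with s6 = 1:
  b=0: a=0, b=0, c=0, d=0
  b=1: a=0, b=1, c=0, d=1

either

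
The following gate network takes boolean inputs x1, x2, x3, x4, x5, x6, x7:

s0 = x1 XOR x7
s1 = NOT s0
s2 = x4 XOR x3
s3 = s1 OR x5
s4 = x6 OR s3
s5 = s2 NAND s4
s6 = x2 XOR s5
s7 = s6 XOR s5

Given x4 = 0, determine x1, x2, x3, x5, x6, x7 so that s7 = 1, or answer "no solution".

x1=0, x2=1, x3=1, x5=0, x6=0, x7=0

s7 = s6 XOR s5 must be 1, so s6 and s5 differ.
Check with x4 = 0 and x1=0, x2=1, x3=1, x5=0, x6=0, x7=0:
s0 = x1 XOR x7 = 0 XOR 0 = 0
s1 = NOT s0 = NOT 0 = 1
s2 = x4 XOR x3 = 0 XOR 1 = 1
s3 = s1 OR x5 = 1 OR 0 = 1
s4 = x6 OR s3 = 0 OR 1 = 1
s5 = s2 NAND s4 = 1 NAND 1 = 0
s6 = x2 XOR s5 = 1 XOR 0 = 1
s7 = s6 XOR s5 = 1 XOR 0 = 1
So s7 = 1.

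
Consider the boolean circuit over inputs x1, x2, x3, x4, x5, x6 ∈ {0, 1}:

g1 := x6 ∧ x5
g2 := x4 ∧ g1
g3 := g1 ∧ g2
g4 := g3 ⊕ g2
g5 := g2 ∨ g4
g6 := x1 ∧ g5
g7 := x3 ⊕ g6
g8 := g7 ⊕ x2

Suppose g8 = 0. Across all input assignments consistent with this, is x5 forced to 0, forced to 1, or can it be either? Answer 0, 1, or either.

Both values of x5 occur among assignments with g8 = 0:
  x5=0: x1=0, x2=0, x3=0, x4=0, x5=0, x6=0
  x5=1: x1=0, x2=0, x3=0, x4=0, x5=1, x6=0

either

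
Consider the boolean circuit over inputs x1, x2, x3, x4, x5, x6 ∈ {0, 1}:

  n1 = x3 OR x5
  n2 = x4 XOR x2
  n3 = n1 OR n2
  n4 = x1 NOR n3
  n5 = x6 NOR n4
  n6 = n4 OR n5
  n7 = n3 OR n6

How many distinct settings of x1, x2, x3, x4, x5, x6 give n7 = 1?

62

n7 = n3 OR n6 must be 1, so at least one of n3, n6 is 1.
Enumerating the 64 input combinations, 62 give n7 = 1 and 2 give n7 = 0.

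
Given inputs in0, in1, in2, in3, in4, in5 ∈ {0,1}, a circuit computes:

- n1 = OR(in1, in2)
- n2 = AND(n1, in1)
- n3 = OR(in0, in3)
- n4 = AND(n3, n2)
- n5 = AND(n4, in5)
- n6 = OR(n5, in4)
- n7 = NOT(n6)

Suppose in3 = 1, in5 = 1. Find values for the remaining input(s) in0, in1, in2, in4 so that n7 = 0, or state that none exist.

n7 = NOT(n6) must be 0, so n6 = 1.
n6 = OR(n5, in4) must be 1, so at least one of n5, in4 is 1.
Check with in3 = 1, in5 = 1 and in0=0, in1=1, in2=1, in4=0:
n1 = OR(in1, in2) = OR(1, 1) = 1
n2 = AND(n1, in1) = AND(1, 1) = 1
n3 = OR(in0, in3) = OR(0, 1) = 1
n4 = AND(n3, n2) = AND(1, 1) = 1
n5 = AND(n4, in5) = AND(1, 1) = 1
n6 = OR(n5, in4) = OR(1, 0) = 1
n7 = NOT(n6) = NOT 1 = 0
So n7 = 0.

in0=0, in1=1, in2=1, in4=0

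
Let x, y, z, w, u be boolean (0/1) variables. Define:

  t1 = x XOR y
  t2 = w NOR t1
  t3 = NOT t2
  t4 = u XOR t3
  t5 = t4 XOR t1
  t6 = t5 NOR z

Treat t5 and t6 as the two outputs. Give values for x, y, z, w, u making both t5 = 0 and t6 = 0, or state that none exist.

x=0, y=0, z=1, w=1, u=1

Check with x=0, y=0, z=1, w=1, u=1:
t1 = x XOR y = 0 XOR 0 = 0
t2 = w NOR t1 = 1 NOR 0 = 0
t3 = NOT t2 = NOT 0 = 1
t4 = u XOR t3 = 1 XOR 1 = 0
t5 = t4 XOR t1 = 0 XOR 0 = 0
t6 = t5 NOR z = 0 NOR 1 = 0
So t5 = 0 and t6 = 0.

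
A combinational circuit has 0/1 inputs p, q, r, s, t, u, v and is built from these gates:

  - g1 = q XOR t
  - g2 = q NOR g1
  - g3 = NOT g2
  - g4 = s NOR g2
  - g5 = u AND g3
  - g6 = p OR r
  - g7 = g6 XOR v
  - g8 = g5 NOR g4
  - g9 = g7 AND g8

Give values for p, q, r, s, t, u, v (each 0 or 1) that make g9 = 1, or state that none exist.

p=1, q=1, r=0, s=1, t=1, u=0, v=0

g9 = g7 AND g8 must be 1, so both g7 = 1 and g8 = 1.
g7 = g6 XOR v must be 1, so g6 and v differ.
Check with p=1, q=1, r=0, s=1, t=1, u=0, v=0:
g1 = q XOR t = 1 XOR 1 = 0
g2 = q NOR g1 = 1 NOR 0 = 0
g3 = NOT g2 = NOT 0 = 1
g4 = s NOR g2 = 1 NOR 0 = 0
g5 = u AND g3 = 0 AND 1 = 0
g6 = p OR r = 1 OR 0 = 1
g7 = g6 XOR v = 1 XOR 0 = 1
g8 = g5 NOR g4 = 0 NOR 0 = 1
g9 = g7 AND g8 = 1 AND 1 = 1
So g9 = 1 as required.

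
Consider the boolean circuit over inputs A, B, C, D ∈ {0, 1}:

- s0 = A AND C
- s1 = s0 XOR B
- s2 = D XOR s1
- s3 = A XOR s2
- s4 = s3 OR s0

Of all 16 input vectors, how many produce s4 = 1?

s4 = s3 OR s0 must be 1, so at least one of s3, s0 is 1.
Enumerating the 16 input combinations, 10 give s4 = 1 and 6 give s4 = 0.

10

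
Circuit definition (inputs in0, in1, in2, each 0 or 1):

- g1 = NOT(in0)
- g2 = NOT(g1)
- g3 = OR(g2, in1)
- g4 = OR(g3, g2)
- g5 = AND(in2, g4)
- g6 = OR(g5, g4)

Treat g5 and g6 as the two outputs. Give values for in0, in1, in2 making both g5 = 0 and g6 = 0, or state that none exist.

in0=0, in1=0, in2=0

Check with in0=0, in1=0, in2=0:
g1 = NOT(in0) = NOT 0 = 1
g2 = NOT(g1) = NOT 1 = 0
g3 = OR(g2, in1) = OR(0, 0) = 0
g4 = OR(g3, g2) = OR(0, 0) = 0
g5 = AND(in2, g4) = AND(0, 0) = 0
g6 = OR(g5, g4) = OR(0, 0) = 0
So g5 = 0 and g6 = 0.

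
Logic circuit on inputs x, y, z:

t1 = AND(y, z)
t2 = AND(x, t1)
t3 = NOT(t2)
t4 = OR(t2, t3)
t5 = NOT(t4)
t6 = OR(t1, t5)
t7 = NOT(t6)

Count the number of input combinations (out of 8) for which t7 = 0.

t7 = NOT(t6) must be 0, so t6 = 1.
t6 = OR(t1, t5) must be 1, so at least one of t1, t5 is 1.
Satisfying assignments:
  x=0, y=1, z=1
  x=1, y=1, z=1

2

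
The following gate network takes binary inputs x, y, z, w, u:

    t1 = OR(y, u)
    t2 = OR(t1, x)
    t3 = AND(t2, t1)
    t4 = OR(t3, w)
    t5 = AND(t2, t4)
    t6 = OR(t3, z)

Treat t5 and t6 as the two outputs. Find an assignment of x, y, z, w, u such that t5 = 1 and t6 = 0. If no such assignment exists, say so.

x=1, y=0, z=0, w=1, u=0

Check with x=1, y=0, z=0, w=1, u=0:
t1 = OR(y, u) = OR(0, 0) = 0
t2 = OR(t1, x) = OR(0, 1) = 1
t3 = AND(t2, t1) = AND(1, 0) = 0
t4 = OR(t3, w) = OR(0, 1) = 1
t5 = AND(t2, t4) = AND(1, 1) = 1
t6 = OR(t3, z) = OR(0, 0) = 0
So t5 = 1 and t6 = 0.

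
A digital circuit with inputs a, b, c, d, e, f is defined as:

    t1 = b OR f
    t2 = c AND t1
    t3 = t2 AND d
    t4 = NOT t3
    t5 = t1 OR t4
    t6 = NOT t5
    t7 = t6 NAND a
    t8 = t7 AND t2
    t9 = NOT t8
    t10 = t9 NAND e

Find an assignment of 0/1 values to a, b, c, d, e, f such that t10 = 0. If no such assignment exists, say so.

t10 = t9 NAND e must be 0, so both t9 = 1 and e = 1.
t9 = NOT t8 must be 1, so t8 = 0.
t8 = t7 AND t2 must be 0, so at least one of t7, t2 is 0.
Check with a=1, b=0, c=1, d=0, e=1, f=0:
t1 = b OR f = 0 OR 0 = 0
t2 = c AND t1 = 1 AND 0 = 0
t3 = t2 AND d = 0 AND 0 = 0
t4 = NOT t3 = NOT 0 = 1
t5 = t1 OR t4 = 0 OR 1 = 1
t6 = NOT t5 = NOT 1 = 0
t7 = t6 NAND a = 0 NAND 1 = 1
t8 = t7 AND t2 = 1 AND 0 = 0
t9 = NOT t8 = NOT 0 = 1
t10 = t9 NAND e = 1 NAND 1 = 0
So t10 = 0 as required.

a=1, b=0, c=1, d=0, e=1, f=0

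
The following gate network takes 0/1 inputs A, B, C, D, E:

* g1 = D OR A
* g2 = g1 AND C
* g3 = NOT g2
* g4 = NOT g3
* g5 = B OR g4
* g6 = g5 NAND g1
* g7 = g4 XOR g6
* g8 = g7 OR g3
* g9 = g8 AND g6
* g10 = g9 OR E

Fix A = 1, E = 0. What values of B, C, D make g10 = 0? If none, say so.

B=1, C=0, D=0

Check with A = 1, E = 0 and B=1, C=0, D=0:
g1 = D OR A = 0 OR 1 = 1
g2 = g1 AND C = 1 AND 0 = 0
g3 = NOT g2 = NOT 0 = 1
g4 = NOT g3 = NOT 1 = 0
g5 = B OR g4 = 1 OR 0 = 1
g6 = g5 NAND g1 = 1 NAND 1 = 0
g7 = g4 XOR g6 = 0 XOR 0 = 0
g8 = g7 OR g3 = 0 OR 1 = 1
g9 = g8 AND g6 = 1 AND 0 = 0
g10 = g9 OR E = 0 OR 0 = 0
So g10 = 0.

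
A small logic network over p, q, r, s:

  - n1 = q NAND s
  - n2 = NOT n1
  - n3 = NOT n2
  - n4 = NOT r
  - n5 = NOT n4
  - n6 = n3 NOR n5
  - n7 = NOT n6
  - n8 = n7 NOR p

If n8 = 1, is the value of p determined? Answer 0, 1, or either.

n8 = n7 NOR p must be 1, so both n7 = 0 and p = 0.
Every assignment with n8 = 1 has p = 0; there are 1 such assignment(s).
  p=0, q=1, r=0, s=1

0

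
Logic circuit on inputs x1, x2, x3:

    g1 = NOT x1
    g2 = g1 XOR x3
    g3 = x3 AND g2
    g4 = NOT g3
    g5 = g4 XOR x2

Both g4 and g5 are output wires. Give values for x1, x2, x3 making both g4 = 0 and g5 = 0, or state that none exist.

Check with x1=1, x2=0, x3=1:
g1 = NOT x1 = NOT 1 = 0
g2 = g1 XOR x3 = 0 XOR 1 = 1
g3 = x3 AND g2 = 1 AND 1 = 1
g4 = NOT g3 = NOT 1 = 0
g5 = g4 XOR x2 = 0 XOR 0 = 0
So g4 = 0 and g5 = 0.

x1=1, x2=0, x3=1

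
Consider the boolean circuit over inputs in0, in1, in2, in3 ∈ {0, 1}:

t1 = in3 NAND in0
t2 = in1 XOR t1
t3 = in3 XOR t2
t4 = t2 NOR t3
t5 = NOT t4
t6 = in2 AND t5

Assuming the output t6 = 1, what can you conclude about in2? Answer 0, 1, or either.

t6 = in2 AND t5 must be 1, so both in2 = 1 and t5 = 1.
t5 = NOT t4 must be 1, so t4 = 0.
t4 = t2 NOR t3 must be 0, so at least one of t2, t3 is 1.
Every assignment with t6 = 1 has in2 = 1; there are 6 such assignment(s).

1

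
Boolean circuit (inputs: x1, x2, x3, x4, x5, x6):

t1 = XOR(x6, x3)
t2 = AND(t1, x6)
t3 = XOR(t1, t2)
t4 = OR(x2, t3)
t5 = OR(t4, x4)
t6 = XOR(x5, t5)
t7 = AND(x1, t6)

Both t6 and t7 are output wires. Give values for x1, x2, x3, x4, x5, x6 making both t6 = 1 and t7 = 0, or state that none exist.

x1=0 x2=1 x3=1 x4=0 x5=0 x6=1

Check with x1=0 x2=1 x3=1 x4=0 x5=0 x6=1:
t1 = XOR(x6, x3) = XOR(1, 1) = 0
t2 = AND(t1, x6) = AND(0, 1) = 0
t3 = XOR(t1, t2) = XOR(0, 0) = 0
t4 = OR(x2, t3) = OR(1, 0) = 1
t5 = OR(t4, x4) = OR(1, 0) = 1
t6 = XOR(x5, t5) = XOR(0, 1) = 1
t7 = AND(x1, t6) = AND(0, 1) = 0
So t6 = 1 and t7 = 0.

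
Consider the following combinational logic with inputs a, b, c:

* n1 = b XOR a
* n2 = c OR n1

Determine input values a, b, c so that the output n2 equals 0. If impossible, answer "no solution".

n2 = c OR n1 must be 0, so both c = 0 and n1 = 0.
Check with a=1, b=1, c=0:
n1 = b XOR a = 1 XOR 1 = 0
n2 = c OR n1 = 0 OR 0 = 0
So n2 = 0 as required.

a=1, b=1, c=0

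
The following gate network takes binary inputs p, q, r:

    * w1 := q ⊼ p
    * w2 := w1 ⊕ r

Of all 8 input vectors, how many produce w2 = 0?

w2 = w1 ⊕ r must be 0, so w1 and r are equal.
Satisfying assignments:
  p=0, q=0, r=1
  p=0, q=1, r=1
  p=1, q=0, r=1
  p=1, q=1, r=0

4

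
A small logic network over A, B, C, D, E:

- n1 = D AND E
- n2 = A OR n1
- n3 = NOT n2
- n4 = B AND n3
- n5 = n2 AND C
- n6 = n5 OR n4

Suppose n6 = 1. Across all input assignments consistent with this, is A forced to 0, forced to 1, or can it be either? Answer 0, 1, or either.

Both values of A occur among assignments with n6 = 1:
  A=0: A=0, B=0, C=1, D=1, E=1
  A=1: A=1, B=0, C=1, D=0, E=0

either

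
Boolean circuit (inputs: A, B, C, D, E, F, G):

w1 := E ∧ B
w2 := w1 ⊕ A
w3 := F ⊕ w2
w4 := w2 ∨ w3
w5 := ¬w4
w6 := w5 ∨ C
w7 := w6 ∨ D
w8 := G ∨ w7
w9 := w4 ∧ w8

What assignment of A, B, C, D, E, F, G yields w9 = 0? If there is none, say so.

w9 = w4 ∧ w8 must be 0, so at least one of w4, w8 is 0.
Check with A=1, B=0, C=0, D=0, E=0, F=0, G=0:
w1 = E ∧ B = 0 ∧ 0 = 0
w2 = w1 ⊕ A = 0 ⊕ 1 = 1
w3 = F ⊕ w2 = 0 ⊕ 1 = 1
w4 = w2 ∨ w3 = 1 ∨ 1 = 1
w5 = ¬w4 = ¬1 = 0
w6 = w5 ∨ C = 0 ∨ 0 = 0
w7 = w6 ∨ D = 0 ∨ 0 = 0
w8 = G ∨ w7 = 0 ∨ 0 = 0
w9 = w4 ∧ w8 = 1 ∧ 0 = 0
So w9 = 0 as required.

A=1, B=0, C=0, D=0, E=0, F=0, G=0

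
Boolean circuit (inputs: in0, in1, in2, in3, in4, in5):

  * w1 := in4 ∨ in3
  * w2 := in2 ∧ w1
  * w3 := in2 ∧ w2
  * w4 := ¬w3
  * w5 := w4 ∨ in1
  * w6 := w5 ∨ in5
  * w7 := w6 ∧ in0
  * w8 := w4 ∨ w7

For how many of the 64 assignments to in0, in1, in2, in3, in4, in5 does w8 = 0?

15

w8 = w4 ∨ w7 must be 0, so both w4 = 0 and w7 = 0.
Enumerating the 64 input combinations, 15 give w8 = 0 and 49 give w8 = 1.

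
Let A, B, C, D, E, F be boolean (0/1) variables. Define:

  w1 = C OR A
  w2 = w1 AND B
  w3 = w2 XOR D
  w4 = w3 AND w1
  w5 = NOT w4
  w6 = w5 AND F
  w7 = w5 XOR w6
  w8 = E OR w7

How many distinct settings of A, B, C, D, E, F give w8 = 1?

42

w8 = E OR w7 must be 1, so at least one of E, w7 is 1.
Enumerating the 64 input combinations, 42 give w8 = 1 and 22 give w8 = 0.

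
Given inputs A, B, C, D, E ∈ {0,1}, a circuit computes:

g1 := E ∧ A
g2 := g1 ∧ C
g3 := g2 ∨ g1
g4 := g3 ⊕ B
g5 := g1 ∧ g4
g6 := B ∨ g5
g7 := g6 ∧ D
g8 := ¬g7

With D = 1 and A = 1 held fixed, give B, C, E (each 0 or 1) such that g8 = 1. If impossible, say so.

Check with D = 1 and A = 1 and B=0, C=1, E=0:
g1 = E ∧ A = 0 ∧ 1 = 0
g2 = g1 ∧ C = 0 ∧ 1 = 0
g3 = g2 ∨ g1 = 0 ∨ 0 = 0
g4 = g3 ⊕ B = 0 ⊕ 0 = 0
g5 = g1 ∧ g4 = 0 ∧ 0 = 0
g6 = B ∨ g5 = 0 ∨ 0 = 0
g7 = g6 ∧ D = 0 ∧ 1 = 0
g8 = ¬g7 = ¬0 = 1
So g8 = 1.

B=0, C=1, E=0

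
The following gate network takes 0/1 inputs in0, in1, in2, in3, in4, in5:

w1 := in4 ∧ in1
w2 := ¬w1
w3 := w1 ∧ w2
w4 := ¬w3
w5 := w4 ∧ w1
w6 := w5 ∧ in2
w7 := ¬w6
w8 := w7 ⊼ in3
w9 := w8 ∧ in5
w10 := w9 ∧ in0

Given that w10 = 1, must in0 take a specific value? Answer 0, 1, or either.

1

w10 = w9 ∧ in0 must be 1, so both w9 = 1 and in0 = 1.
w9 = w8 ∧ in5 must be 1, so both w8 = 1 and in5 = 1.
Every assignment with w10 = 1 has in0 = 1; there are 9 such assignment(s).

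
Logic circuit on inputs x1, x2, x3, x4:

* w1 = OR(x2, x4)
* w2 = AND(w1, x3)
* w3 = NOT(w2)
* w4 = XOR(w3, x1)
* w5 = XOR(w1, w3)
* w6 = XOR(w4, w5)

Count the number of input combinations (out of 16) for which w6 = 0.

8

w6 = XOR(w4, w5) must be 0, so w4 and w5 are equal.
Enumerating the 16 input combinations, 8 give w6 = 0 and 8 give w6 = 1.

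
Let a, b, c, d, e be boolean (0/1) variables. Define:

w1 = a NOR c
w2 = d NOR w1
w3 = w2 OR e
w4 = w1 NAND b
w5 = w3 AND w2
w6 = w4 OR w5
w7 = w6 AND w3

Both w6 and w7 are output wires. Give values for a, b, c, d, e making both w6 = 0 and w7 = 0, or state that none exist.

Check with a=0, b=1, c=0, d=1, e=0:
w1 = a NOR c = 0 NOR 0 = 1
w2 = d NOR w1 = 1 NOR 1 = 0
w3 = w2 OR e = 0 OR 0 = 0
w4 = w1 NAND b = 1 NAND 1 = 0
w5 = w3 AND w2 = 0 AND 0 = 0
w6 = w4 OR w5 = 0 OR 0 = 0
w7 = w6 AND w3 = 0 AND 0 = 0
So w6 = 0 and w7 = 0.

a=0, b=1, c=0, d=1, e=0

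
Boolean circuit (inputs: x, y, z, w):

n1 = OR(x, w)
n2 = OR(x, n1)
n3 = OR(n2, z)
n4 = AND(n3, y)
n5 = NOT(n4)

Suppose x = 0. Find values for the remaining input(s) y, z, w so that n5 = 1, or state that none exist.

Check with x = 0 and y=0, z=1, w=1:
n1 = OR(x, w) = OR(0, 1) = 1
n2 = OR(x, n1) = OR(0, 1) = 1
n3 = OR(n2, z) = OR(1, 1) = 1
n4 = AND(n3, y) = AND(1, 0) = 0
n5 = NOT(n4) = NOT 0 = 1
So n5 = 1.

y=0 z=1 w=1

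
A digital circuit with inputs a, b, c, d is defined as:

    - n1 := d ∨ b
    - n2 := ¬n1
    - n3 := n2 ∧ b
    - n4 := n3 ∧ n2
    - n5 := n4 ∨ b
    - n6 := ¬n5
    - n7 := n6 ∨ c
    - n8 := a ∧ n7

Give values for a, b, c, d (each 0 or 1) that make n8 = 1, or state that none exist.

a=1, b=0, c=1, d=0

n8 = a ∧ n7 must be 1, so both a = 1 and n7 = 1.
n7 = n6 ∨ c must be 1, so at least one of n6, c is 1.
Check with a=1, b=0, c=1, d=0:
n1 = d ∨ b = 0 ∨ 0 = 0
n2 = ¬n1 = ¬0 = 1
n3 = n2 ∧ b = 1 ∧ 0 = 0
n4 = n3 ∧ n2 = 0 ∧ 1 = 0
n5 = n4 ∨ b = 0 ∨ 0 = 0
n6 = ¬n5 = ¬0 = 1
n7 = n6 ∨ c = 1 ∨ 1 = 1
n8 = a ∧ n7 = 1 ∧ 1 = 1
So n8 = 1 as required.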